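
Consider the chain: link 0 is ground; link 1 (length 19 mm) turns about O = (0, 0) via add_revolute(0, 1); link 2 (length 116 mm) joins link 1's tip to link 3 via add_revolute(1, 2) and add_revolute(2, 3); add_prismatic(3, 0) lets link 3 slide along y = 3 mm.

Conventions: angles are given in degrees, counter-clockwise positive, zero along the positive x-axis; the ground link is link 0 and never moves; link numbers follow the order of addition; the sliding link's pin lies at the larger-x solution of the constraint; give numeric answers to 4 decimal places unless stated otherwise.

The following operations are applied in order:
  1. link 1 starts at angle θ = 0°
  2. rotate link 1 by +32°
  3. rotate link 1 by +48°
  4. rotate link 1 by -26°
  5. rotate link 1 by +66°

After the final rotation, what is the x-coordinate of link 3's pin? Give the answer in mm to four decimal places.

geometry: r = 19 mm, L = 116 mm, e = 3 mm; θ starts at 0°
rotate link 1 by +32°: θ ← 0° +32° = 32°
rotate link 1 by +48°: θ ← 32° +48° = 80°
rotate link 1 by -26°: θ ← 80° -26° = 54°
rotate link 1 by +66°: θ ← 54° +66° = 120°
crank pin P = (r cos θ, r sin θ) = (-9.500000, 16.454483)
h = r sin θ − e = 16.454483 − 3 = 13.454483
x = r cos θ + √(L² − h²) = -9.500000 + 115.217086 = 105.717086

105.7171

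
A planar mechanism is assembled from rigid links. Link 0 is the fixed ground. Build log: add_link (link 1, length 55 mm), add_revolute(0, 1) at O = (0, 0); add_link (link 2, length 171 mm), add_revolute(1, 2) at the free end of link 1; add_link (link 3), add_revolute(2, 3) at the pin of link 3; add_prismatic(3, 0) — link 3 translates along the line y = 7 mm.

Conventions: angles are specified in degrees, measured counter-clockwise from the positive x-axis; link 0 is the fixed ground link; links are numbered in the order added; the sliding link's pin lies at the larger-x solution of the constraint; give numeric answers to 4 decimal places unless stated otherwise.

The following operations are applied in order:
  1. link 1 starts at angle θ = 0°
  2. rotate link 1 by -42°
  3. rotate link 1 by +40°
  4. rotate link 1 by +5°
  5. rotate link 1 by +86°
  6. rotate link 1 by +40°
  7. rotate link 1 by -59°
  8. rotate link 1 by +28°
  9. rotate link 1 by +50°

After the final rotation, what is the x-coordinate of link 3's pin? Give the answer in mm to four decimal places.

geometry: r = 55 mm, L = 171 mm, e = 7 mm; θ starts at 0°
rotate link 1 by -42°: θ ← 0° -42° = -42°
rotate link 1 by +40°: θ ← -42° +40° = -2°
rotate link 1 by +5°: θ ← -2° +5° = 3°
rotate link 1 by +86°: θ ← 3° +86° = 89°
rotate link 1 by +40°: θ ← 89° +40° = 129°
rotate link 1 by -59°: θ ← 129° -59° = 70°
rotate link 1 by +28°: θ ← 70° +28° = 98°
rotate link 1 by +50°: θ ← 98° +50° = 148°
crank pin P = (r cos θ, r sin θ) = (-46.642645, 29.145560)
h = r sin θ − e = 29.145560 − 7 = 22.145560
x = r cos θ + √(L² − h²) = -46.642645 + 169.559943 = 122.917297

122.9173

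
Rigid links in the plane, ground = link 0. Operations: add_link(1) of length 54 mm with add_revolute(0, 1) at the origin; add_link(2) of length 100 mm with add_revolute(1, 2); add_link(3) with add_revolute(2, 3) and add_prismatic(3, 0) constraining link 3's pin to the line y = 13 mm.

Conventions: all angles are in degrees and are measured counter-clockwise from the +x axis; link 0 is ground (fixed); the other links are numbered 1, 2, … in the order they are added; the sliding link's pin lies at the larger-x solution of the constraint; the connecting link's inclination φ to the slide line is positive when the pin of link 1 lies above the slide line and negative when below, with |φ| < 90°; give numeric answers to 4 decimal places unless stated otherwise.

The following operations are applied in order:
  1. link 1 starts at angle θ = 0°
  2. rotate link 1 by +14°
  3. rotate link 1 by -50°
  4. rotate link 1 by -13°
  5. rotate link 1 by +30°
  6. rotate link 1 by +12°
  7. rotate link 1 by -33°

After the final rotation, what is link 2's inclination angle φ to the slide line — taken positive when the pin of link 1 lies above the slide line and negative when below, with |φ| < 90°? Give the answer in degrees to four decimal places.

geometry: r = 54 mm, L = 100 mm, e = 13 mm; θ starts at 0°
rotate link 1 by +14°: θ ← 0° +14° = 14°
rotate link 1 by -50°: θ ← 14° -50° = -36°
rotate link 1 by -13°: θ ← -36° -13° = -49°
rotate link 1 by +30°: θ ← -49° +30° = -19°
rotate link 1 by +12°: θ ← -19° +12° = -7°
rotate link 1 by -33°: θ ← -7° -33° = -40°
h = r sin θ − e = -34.710531 − 13 = -47.710531
sin φ = h / L = -47.710531 / 100 = -0.47710531
φ = arcsin(-0.47710531) = -28.496515°

-28.4965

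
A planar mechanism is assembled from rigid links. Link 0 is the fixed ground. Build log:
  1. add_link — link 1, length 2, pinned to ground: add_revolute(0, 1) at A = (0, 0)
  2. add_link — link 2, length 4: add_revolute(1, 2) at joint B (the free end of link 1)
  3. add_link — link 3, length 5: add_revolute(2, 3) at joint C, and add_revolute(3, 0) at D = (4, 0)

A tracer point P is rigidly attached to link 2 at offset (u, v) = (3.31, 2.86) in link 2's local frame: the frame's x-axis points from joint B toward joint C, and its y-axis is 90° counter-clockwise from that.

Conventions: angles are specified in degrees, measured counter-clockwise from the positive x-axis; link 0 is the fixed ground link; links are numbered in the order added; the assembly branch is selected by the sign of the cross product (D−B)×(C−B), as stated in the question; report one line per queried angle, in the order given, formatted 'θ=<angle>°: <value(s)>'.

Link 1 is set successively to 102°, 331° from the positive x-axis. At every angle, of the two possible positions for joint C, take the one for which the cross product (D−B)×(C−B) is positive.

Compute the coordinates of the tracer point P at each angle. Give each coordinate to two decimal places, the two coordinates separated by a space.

A=(0,0), D=(4.00,0)
θ=102°: B = A + 2.00·(cos102°, sin102°) = (-0.4158, 1.9563)
θ=102°: |BD| = 4.8298
θ=102°: circle(B,4.00) ∩ circle(D,5.00): a=1.4832, h=3.7149
θ=102°:   candidates: C₊=(2.4449,4.7520) cross=17.942; C₋=(-0.5645,-2.0409) cross=-17.942
θ=102°:   branch + wants cross > 0 → take C=(2.4449,4.7520) (cross=17.942)
θ=102°: ex = (C−B)/|BC| = (0.7152,0.6989); ey = (-0.6989,0.7152)
θ=102°: P = B + 3.31·ex + 2.86·ey = (-0.0475,6.3152)
θ=331°: B = A + 2.00·(cos331°, sin331°) = (1.7492, -0.9696)
θ=331°: |BD| = 2.4507
θ=331°: circle(B,4.00) ∩ circle(D,5.00): a=-0.6108, h=3.9531
θ=331°:   candidates: C₊=(-0.3758,2.4192) cross=9.688; C₋=(2.7523,-4.8418) cross=-9.688
θ=331°:   branch + wants cross > 0 → take C=(-0.3758,2.4192) (cross=9.688)
θ=331°: ex = (C−B)/|BC| = (-0.5312,0.8472); ey = (-0.8472,-0.5312)
θ=331°: P = B + 3.31·ex + 2.86·ey = (-2.4322,0.3153)

θ=102°: -0.05 6.32
θ=331°: -2.43 0.32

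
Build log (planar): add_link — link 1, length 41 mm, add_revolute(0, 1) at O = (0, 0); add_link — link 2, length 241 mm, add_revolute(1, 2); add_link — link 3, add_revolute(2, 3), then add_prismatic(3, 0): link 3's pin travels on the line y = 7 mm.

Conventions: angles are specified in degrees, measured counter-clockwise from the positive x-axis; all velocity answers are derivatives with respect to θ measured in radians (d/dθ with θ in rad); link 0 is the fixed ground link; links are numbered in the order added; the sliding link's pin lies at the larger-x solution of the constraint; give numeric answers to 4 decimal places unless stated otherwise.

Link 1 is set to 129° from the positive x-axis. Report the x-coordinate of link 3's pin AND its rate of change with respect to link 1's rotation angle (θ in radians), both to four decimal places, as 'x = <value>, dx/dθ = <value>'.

geometry: r = 41 mm, L = 241 mm, e = 7 mm
crank pin P = (r cos θ, r sin θ) = (-25.802136, 31.862984)
h = r sin θ − e = 31.862984 − 7 = 24.862984
x = r cos θ + √(L² − h²) = -25.802136 + 239.714063 = 213.911927
dx/dθ = −r sin θ − h·r cos θ/√(L² − h²) (θ in radians; h = 24.862984) = -29.186804

x = 213.9119, dx/dθ = -29.1868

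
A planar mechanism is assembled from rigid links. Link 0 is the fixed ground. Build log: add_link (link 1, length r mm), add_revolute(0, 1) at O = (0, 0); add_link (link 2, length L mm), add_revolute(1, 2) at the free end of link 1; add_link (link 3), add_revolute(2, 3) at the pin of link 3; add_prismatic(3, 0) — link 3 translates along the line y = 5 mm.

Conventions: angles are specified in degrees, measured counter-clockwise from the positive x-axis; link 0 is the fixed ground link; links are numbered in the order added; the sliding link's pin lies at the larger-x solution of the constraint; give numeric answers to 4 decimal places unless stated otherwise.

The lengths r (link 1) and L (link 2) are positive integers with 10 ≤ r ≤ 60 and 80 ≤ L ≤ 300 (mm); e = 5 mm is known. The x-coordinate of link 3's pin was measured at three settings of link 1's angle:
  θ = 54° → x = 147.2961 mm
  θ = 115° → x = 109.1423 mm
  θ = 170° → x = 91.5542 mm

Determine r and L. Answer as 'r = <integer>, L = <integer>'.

constraint per measurement: (x − r cos θ)² + (r sin θ − e)² = L²
subtracting the θ₁ and θ₂ equations cancels the r² and L² terms:
r = (x₁² − x₂²) / (2[(x₁cos θ₁ + e sin θ₁) − (x₂cos θ₂ + e sin θ₂)]) = 37.0000 → r = 37
L² = (x₁ − r cos θ₁)² + (r sin θ₁ − e)² = 16383.9976 → L = 128.0000 → L = 128
check at θ₃=170°: x = 91.5542 (printed 91.5542) ✓

r = 37, L = 128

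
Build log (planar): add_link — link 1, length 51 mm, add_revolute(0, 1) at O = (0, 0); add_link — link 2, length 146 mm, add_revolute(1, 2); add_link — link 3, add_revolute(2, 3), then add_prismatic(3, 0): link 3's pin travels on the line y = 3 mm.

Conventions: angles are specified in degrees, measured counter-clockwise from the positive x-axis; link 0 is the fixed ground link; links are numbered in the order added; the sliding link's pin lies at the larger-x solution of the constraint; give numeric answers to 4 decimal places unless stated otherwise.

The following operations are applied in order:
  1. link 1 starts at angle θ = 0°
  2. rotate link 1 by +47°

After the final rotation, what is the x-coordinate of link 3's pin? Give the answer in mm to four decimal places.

geometry: r = 51 mm, L = 146 mm, e = 3 mm; θ starts at 0°
rotate link 1 by +47°: θ ← 0° +47° = 47°
crank pin P = (r cos θ, r sin θ) = (34.781916, 37.299039)
h = r sin θ − e = 37.299039 − 3 = 34.299039
x = r cos θ + √(L² − h²) = 34.781916 + 141.913974 = 176.695890

176.6959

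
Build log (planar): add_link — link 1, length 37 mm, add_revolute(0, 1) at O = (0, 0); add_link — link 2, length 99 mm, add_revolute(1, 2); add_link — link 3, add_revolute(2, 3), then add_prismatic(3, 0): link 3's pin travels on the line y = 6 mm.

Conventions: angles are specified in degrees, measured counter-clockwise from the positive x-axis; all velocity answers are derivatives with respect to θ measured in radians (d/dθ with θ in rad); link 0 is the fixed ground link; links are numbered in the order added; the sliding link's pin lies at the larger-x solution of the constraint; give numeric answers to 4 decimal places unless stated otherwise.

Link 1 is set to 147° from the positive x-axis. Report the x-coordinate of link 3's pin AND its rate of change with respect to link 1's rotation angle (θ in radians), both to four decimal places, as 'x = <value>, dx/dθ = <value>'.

geometry: r = 37 mm, L = 99 mm, e = 6 mm
crank pin P = (r cos θ, r sin θ) = (-31.030811, 20.151644)
h = r sin θ − e = 20.151644 − 6 = 14.151644
x = r cos θ + √(L² − h²) = -31.030811 + 97.983320 = 66.952509
dx/dθ = −r sin θ − h·r cos θ/√(L² − h²) (θ in radians; h = 14.151644) = -15.669892

x = 66.9525, dx/dθ = -15.6699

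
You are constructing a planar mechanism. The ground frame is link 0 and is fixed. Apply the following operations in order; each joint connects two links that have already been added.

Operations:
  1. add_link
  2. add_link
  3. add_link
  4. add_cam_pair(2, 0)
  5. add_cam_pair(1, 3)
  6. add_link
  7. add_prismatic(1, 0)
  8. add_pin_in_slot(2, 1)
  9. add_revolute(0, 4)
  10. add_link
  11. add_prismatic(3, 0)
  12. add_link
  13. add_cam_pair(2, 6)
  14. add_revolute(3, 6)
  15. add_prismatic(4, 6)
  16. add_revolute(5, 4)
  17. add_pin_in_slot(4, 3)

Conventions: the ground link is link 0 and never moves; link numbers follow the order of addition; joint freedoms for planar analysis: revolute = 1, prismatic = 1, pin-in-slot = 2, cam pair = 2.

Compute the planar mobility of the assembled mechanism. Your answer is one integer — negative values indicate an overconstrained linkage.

L=1 J1=0 J2=0
add link → L=2 J1=0 J2=0
add link → L=3 J1=0 J2=0
add link → L=4 J1=0 J2=0
C@2,0 dof=2 J2 → L=4 J1=0 J2=1
C@1,3 dof=2 J2 → L=4 J1=0 J2=2
add link → L=5 J1=0 J2=2
P@1,0 dof=1 J1 → L=5 J1=1 J2=2
PS@2,1 dof=2 J2 → L=5 J1=1 J2=3
R@0,4 dof=1 J1 → L=5 J1=2 J2=3
add link → L=6 J1=2 J2=3
P@3,0 dof=1 J1 → L=6 J1=3 J2=3
add link → L=7 J1=3 J2=3
C@2,6 dof=2 J2 → L=7 J1=3 J2=4
R@3,6 dof=1 J1 → L=7 J1=4 J2=4
P@4,6 dof=1 J1 → L=7 J1=5 J2=4
R@5,4 dof=1 J1 → L=7 J1=6 J2=4
PS@4,3 dof=2 J2 → L=7 J1=6 J2=5
M=3(L−1)−2J1−J2=3·6−2·6−5=1

M = 1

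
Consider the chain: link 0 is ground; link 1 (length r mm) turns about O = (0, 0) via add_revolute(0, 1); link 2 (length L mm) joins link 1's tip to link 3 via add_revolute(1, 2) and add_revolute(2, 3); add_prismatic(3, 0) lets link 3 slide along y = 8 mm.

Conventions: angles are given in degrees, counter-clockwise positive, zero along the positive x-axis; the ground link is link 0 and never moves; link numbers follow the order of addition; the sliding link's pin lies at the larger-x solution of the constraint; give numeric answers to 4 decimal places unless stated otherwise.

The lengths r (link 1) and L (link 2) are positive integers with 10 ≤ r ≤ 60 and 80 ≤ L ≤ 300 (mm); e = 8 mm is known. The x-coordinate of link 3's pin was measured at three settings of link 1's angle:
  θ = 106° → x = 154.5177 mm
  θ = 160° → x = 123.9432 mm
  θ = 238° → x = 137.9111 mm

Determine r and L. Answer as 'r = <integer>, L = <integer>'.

constraint per measurement: (x − r cos θ)² + (r sin θ − e)² = L²
subtracting the θ₁ and θ₂ equations cancels the r² and L² terms:
r = (x₁² − x₂²) / (2[(x₁cos θ₁ + e sin θ₁) − (x₂cos θ₂ + e sin θ₂)]) = 53.9999 → r = 54
L² = (x₁ − r cos θ₁)² + (r sin θ₁ − e)² = 30625.0013 → L = 175.0000 → L = 175
check at θ₃=238°: x = 137.9111 (printed 137.9111) ✓

r = 54, L = 175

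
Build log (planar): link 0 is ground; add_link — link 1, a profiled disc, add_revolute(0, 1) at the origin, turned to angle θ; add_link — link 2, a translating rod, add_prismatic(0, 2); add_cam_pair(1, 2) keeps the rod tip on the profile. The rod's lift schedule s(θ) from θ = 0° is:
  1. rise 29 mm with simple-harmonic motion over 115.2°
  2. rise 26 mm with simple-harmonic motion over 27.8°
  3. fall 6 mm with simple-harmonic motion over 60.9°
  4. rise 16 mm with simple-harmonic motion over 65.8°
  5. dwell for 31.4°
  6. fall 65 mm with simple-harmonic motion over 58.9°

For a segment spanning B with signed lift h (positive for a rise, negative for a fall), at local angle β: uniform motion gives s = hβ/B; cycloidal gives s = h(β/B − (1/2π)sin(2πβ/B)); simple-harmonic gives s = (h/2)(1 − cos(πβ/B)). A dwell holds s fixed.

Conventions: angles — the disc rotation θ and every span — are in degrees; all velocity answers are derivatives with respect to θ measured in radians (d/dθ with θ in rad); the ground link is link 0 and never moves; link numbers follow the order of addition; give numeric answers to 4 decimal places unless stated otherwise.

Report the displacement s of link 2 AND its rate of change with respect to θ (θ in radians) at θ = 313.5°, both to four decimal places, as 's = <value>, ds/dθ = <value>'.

seg 1 [0°–115.2°] simple-harmonic, h=29: full span → s += 29 → s = 29.0000
seg 2 [115.2°–143°] simple-harmonic, h=26: full span → s += 26 → s = 55.0000
seg 3 [143°–203.9°] simple-harmonic, h=-6: full span → s += -6 → s = 49.0000
seg 4 [203.9°–269.7°] simple-harmonic, h=16: full span → s += 16 → s = 65.0000
seg 5 [269.7°–301.1°] dwell: s stays 65.0000
seg 6 [301.1°–360°] simple-harmonic, h=-65: θ=313.5° here. β=12.4, B=58.9. -65/2·(1 − cos(π·0.2105)) = -6.8529 → s = 58.1471
velocity in seg [301.1°–360°] (simple-harmonic), θ in radians: β = 12.4° = 0.2164 rad, B = 58.9° = 1.0280 rad; ds/dθ = (πh/(2B)) sin(πβ/B) = (π·(-65)/(2·1.0280)) sin(π·0.2105) = -61.004149 mm/rad

s = 58.1471, ds/dθ = -61.0041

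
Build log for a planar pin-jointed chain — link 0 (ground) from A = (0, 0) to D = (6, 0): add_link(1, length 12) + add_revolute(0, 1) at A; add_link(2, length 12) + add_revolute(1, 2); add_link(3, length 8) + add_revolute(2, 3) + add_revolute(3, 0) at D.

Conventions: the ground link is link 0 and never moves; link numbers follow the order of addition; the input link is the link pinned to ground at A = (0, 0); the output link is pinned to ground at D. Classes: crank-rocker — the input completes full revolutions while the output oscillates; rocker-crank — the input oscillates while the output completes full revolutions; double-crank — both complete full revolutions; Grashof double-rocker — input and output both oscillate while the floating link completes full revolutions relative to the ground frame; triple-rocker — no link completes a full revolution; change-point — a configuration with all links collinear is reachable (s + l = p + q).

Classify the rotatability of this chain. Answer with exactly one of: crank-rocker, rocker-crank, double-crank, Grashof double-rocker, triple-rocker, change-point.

lengths: ground=6, input=12, coupler=12, output=8
sorted: s=6 (shortest), l=12 (longest), p+q=20
s + l = 18 vs p + q = 20
s + l < p + q (Grashof) with shortest = ground link → double-crank

double-crank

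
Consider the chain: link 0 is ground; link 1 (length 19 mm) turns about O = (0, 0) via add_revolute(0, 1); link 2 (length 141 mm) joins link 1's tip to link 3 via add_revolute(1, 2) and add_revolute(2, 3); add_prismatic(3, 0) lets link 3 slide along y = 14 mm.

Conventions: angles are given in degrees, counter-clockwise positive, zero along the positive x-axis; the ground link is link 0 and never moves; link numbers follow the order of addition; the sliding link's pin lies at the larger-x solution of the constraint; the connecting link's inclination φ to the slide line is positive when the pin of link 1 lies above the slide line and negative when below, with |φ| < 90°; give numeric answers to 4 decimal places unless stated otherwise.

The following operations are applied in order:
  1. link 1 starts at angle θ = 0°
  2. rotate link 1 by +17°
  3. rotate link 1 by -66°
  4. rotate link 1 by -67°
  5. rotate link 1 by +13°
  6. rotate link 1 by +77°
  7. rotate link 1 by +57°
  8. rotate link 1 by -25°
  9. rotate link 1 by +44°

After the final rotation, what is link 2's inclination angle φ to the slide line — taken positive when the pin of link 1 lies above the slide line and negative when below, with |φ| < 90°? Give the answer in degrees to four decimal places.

geometry: r = 19 mm, L = 141 mm, e = 14 mm; θ starts at 0°
rotate link 1 by +17°: θ ← 0° +17° = 17°
rotate link 1 by -66°: θ ← 17° -66° = -49°
rotate link 1 by -67°: θ ← -49° -67° = -116°
rotate link 1 by +13°: θ ← -116° +13° = -103°
rotate link 1 by +77°: θ ← -103° +77° = -26°
rotate link 1 by +57°: θ ← -26° +57° = 31°
rotate link 1 by -25°: θ ← 31° -25° = 6°
rotate link 1 by +44°: θ ← 6° +44° = 50°
h = r sin θ − e = 14.554844 − 14 = 0.554844
sin φ = h / L = 0.554844 / 141 = 0.00393507
φ = arcsin(0.00393507) = 0.225463°

0.2255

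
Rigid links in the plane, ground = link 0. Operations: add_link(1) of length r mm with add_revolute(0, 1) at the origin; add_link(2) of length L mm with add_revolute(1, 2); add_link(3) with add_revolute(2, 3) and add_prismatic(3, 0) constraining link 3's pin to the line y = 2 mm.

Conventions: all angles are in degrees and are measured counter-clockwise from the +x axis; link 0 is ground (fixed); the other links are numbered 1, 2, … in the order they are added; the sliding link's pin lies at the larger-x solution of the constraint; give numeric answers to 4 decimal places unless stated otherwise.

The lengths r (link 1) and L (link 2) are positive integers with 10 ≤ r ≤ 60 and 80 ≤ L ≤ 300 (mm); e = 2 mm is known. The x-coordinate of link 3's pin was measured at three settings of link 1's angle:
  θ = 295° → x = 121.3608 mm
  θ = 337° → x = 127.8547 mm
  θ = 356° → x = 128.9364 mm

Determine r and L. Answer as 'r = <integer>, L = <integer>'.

constraint per measurement: (x − r cos θ)² + (r sin θ − e)² = L²
subtracting the θ₁ and θ₂ equations cancels the r² and L² terms:
r = (x₁² − x₂²) / (2[(x₁cos θ₁ + e sin θ₁) − (x₂cos θ₂ + e sin θ₂)]) = 12.0000 → r = 12
L² = (x₁ − r cos θ₁)² + (r sin θ₁ − e)² = 13689.0036 → L = 117.0000 → L = 117
check at θ₃=356°: x = 128.9364 (printed 128.9364) ✓

r = 12, L = 117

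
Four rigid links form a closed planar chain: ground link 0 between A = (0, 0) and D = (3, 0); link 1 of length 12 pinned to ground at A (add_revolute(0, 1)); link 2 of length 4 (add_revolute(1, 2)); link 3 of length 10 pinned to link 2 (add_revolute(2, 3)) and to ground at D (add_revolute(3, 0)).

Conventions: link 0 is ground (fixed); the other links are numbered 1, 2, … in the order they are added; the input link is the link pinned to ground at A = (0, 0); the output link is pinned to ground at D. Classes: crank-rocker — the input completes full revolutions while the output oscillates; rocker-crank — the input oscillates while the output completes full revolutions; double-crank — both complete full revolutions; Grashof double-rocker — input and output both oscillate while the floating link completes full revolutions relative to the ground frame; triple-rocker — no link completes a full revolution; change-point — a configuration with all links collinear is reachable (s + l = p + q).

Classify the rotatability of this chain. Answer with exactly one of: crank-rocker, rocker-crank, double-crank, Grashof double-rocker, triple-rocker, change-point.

lengths: ground=3, input=12, coupler=4, output=10
sorted: s=3 (shortest), l=12 (longest), p+q=14
s + l = 15 vs p + q = 14
s + l > p + q → non-Grashof → no link fully rotates → triple-rocker

triple-rocker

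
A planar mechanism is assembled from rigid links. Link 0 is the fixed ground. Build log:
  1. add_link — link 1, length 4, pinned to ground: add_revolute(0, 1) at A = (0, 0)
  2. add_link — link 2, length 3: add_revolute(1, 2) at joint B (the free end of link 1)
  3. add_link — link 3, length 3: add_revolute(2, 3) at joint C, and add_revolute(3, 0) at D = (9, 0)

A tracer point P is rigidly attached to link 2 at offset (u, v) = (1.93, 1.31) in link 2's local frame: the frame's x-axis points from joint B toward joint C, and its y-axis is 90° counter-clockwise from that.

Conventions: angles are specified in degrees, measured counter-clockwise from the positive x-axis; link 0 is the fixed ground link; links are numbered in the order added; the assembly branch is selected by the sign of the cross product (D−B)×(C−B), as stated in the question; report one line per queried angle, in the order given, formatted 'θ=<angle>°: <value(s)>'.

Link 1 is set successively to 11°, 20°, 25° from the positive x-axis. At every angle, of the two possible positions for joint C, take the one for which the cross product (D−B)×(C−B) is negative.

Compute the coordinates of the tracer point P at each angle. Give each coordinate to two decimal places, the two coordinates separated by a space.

A=(0,0), D=(9.00,0)
θ=11°: B = A + 4.00·(cos11°, sin11°) = (3.9265, 0.7632)
θ=11°: |BD| = 5.1306
θ=11°: circle(B,3.00) ∩ circle(D,3.00): a=2.5653, h=1.5554
θ=11°:   candidates: C₊=(6.6946,1.9197) cross=7.980; C₋=(6.2319,-1.1565) cross=-7.980
θ=11°:   branch - wants cross < 0 → take C=(6.2319,-1.1565) (cross=-7.980)
θ=11°: ex = (C−B)/|BC| = (0.7685,-0.6399); ey = (0.6399,0.7685)
θ=11°: P = B + 1.93·ex + 1.31·ey = (6.2479,0.5349)
θ=20°: B = A + 4.00·(cos20°, sin20°) = (3.7588, 1.3681)
θ=20°: |BD| = 5.4168
θ=20°: circle(B,3.00) ∩ circle(D,3.00): a=2.7084, h=1.2901
θ=20°:   candidates: C₊=(6.7052,1.9324) cross=6.988; C₋=(6.0535,-0.5643) cross=-6.988
θ=20°:   branch - wants cross < 0 → take C=(6.0535,-0.5643) (cross=-6.988)
θ=20°: ex = (C−B)/|BC| = (0.7649,-0.6441); ey = (0.6441,0.7649)
θ=20°: P = B + 1.93·ex + 1.31·ey = (6.0789,1.1270)
θ=25°: B = A + 4.00·(cos25°, sin25°) = (3.6252, 1.6905)
θ=25°: |BD| = 5.6343
θ=25°: circle(B,3.00) ∩ circle(D,3.00): a=2.8172, h=1.0313
θ=25°:   candidates: C₊=(6.6220,1.8290) cross=5.811; C₋=(6.0032,-0.1385) cross=-5.811
θ=25°:   branch - wants cross < 0 → take C=(6.0032,-0.1385) (cross=-5.811)
θ=25°: ex = (C−B)/|BC| = (0.7927,-0.6097); ey = (0.6097,0.7927)
θ=25°: P = B + 1.93·ex + 1.31·ey = (5.9537,1.5522)

θ=11°: 6.25 0.53
θ=20°: 6.08 1.13
θ=25°: 5.95 1.55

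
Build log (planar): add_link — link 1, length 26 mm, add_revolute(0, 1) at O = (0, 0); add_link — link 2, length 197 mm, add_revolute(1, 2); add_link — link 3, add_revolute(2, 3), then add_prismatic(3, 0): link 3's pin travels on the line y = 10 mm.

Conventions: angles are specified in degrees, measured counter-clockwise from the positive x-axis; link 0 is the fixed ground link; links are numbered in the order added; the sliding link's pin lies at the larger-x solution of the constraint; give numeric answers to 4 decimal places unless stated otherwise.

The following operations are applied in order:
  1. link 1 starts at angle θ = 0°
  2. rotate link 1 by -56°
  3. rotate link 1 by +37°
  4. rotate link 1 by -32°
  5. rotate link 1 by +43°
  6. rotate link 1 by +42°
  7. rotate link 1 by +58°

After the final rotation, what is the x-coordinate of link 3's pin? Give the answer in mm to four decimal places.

geometry: r = 26 mm, L = 197 mm, e = 10 mm; θ starts at 0°
rotate link 1 by -56°: θ ← 0° -56° = -56°
rotate link 1 by +37°: θ ← -56° +37° = -19°
rotate link 1 by -32°: θ ← -19° -32° = -51°
rotate link 1 by +43°: θ ← -51° +43° = -8°
rotate link 1 by +42°: θ ← -8° +42° = 34°
rotate link 1 by +58°: θ ← 34° +58° = 92°
crank pin P = (r cos θ, r sin θ) = (-0.907387, 25.984162)
h = r sin θ − e = 25.984162 − 10 = 15.984162
x = r cos θ + √(L² − h²) = -0.907387 + 196.350469 = 195.443082

195.4431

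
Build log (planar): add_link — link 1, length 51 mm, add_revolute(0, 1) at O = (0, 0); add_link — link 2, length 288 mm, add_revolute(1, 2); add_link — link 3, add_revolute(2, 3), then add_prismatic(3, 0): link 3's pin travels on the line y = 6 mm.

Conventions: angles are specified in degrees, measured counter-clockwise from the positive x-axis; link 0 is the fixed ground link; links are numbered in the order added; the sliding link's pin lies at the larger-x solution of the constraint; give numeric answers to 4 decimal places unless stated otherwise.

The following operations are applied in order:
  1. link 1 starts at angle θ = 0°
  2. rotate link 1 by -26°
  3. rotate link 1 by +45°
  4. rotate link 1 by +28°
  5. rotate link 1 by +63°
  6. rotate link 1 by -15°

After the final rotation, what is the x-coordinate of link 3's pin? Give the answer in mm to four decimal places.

geometry: r = 51 mm, L = 288 mm, e = 6 mm; θ starts at 0°
rotate link 1 by -26°: θ ← 0° -26° = -26°
rotate link 1 by +45°: θ ← -26° +45° = 19°
rotate link 1 by +28°: θ ← 19° +28° = 47°
rotate link 1 by +63°: θ ← 47° +63° = 110°
rotate link 1 by -15°: θ ← 110° -15° = 95°
crank pin P = (r cos θ, r sin θ) = (-4.444943, 50.805930)
h = r sin θ − e = 50.805930 − 6 = 44.805930
x = r cos θ + √(L² − h²) = -4.444943 + 284.493284 = 280.048341

280.0483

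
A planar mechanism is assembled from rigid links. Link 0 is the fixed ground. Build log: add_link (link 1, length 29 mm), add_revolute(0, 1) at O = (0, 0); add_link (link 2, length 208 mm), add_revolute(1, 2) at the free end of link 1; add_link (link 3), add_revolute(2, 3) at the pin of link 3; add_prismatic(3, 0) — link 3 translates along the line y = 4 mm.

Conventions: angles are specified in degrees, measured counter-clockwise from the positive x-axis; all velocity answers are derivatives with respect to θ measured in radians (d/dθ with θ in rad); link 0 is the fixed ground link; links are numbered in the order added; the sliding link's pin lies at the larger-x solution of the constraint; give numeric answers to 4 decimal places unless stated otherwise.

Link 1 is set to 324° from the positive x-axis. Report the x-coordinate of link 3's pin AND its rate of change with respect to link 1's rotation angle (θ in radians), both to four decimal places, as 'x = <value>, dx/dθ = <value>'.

geometry: r = 29 mm, L = 208 mm, e = 4 mm
crank pin P = (r cos θ, r sin θ) = (23.461493, -17.045772)
h = r sin θ − e = -17.045772 − 4 = -21.045772
x = r cos θ + √(L² − h²) = 23.461493 + 206.932538 = 230.394031
dx/dθ = −r sin θ − h·r cos θ/√(L² − h²) (θ in radians; h = -21.045772) = 19.431889

x = 230.3940, dx/dθ = 19.4319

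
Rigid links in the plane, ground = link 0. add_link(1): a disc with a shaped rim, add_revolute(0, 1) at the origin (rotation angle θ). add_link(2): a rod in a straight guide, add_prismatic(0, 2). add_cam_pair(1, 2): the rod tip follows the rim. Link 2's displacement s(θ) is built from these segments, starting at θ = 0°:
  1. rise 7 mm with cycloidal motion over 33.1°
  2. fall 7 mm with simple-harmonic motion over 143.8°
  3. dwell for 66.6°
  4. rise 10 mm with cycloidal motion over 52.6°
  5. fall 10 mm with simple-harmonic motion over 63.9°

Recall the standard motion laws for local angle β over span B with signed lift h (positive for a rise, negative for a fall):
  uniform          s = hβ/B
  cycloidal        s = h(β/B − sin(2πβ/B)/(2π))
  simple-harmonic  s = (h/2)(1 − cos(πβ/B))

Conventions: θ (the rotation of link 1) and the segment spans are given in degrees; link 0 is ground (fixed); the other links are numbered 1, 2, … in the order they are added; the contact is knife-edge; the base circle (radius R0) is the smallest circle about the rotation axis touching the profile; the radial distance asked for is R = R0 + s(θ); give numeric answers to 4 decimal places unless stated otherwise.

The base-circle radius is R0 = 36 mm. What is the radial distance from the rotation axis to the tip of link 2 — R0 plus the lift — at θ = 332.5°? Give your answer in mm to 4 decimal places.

segment 1 (0° to 33.1°, cycloidal, h = 7) is passed completely: s = 0.0000 + (7) = 7.0000
segment 2 (33.1° to 176.9°, simple-harmonic, h = -7) is passed completely: s = 7.0000 + (-7) = 0.0000
segment 3 (176.9° to 243.5°, dwell): s unchanged at 0.0000
segment 4 (243.5° to 296.1°, cycloidal, h = 10) is passed completely: s = 0.0000 + (10) = 10.0000
θ = 332.5° falls in segment 5 (296.1° to 360°, simple-harmonic, h = -10): β = 332.5 − 296.1 = 36.4°, B = 63.9°; Δs = -10/2·(1 − cos(π·0.5696)) = -6.0852; s = 10.0000 − 6.0852 = 3.9148
R = R0 + s = 36 + 3.9148 = 39.9148

39.9148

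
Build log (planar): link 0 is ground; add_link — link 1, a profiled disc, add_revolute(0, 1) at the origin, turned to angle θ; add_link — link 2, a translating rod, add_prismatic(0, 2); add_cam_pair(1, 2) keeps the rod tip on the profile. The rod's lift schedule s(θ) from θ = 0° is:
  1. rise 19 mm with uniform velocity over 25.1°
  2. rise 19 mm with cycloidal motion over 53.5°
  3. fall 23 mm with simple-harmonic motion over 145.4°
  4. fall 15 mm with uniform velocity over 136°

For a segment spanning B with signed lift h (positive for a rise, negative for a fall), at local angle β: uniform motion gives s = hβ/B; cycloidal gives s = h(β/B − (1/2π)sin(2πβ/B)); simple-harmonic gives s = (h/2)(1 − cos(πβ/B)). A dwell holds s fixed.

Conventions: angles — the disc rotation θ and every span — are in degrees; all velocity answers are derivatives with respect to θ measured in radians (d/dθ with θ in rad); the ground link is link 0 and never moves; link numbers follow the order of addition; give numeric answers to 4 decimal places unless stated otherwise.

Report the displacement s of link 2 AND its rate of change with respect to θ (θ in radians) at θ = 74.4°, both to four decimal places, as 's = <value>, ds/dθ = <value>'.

seg 1 [0°–25.1°] uniform, h=19: full span → s += 19 → s = 19.0000
seg 2 [25.1°–78.6°] cycloidal, h=19: θ=74.4° here. β=49.3, B=53.5. 19·(0.9215 − sin(2π·0.9215)/(2π)) = 18.9402 → s = 37.9402
velocity in seg [25.1°–78.6°] (cycloidal), θ in radians: β = 49.3° = 0.8604 rad, B = 53.5° = 0.9338 rad; ds/dθ = (h/B)(1 − cos(2πβ/B)) = (19/0.9338)(1 − cos(2π·0.9215)) = 2.425603 mm/rad

s = 37.9402, ds/dθ = 2.4256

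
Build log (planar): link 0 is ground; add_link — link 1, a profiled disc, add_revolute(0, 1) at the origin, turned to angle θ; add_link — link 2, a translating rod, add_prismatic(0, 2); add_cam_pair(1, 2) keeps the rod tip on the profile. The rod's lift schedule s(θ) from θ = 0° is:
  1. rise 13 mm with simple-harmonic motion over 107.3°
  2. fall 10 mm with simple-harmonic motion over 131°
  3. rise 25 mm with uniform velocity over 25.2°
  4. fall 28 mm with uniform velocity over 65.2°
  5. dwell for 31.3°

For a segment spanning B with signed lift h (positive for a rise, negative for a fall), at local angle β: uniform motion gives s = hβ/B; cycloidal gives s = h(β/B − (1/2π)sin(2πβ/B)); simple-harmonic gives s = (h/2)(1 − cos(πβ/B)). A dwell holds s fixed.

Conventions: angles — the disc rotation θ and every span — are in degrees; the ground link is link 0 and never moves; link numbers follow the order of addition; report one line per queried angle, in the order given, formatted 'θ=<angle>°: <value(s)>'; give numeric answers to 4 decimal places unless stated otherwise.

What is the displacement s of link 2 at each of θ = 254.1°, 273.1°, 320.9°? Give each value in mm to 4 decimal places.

seg 1 [0°–107.3°] simple-harmonic, h=13: full span → s += 13 → s = 13.0000
seg 2 [107.3°–238.3°] simple-harmonic, h=-10: full span → s += -10 → s = 3.0000
seg 3 [238.3°–263.5°] uniform, h=25: θ=254.1° here. β=15.8, B=25.2. 25·15.8/25.2 = 15.6746 → s = 18.6746
seg 3 [238.3°–263.5°] uniform, h=25: full span → s += 25 → s = 28.0000
seg 4 [263.5°–328.7°] uniform, h=-28: θ=273.1° here. β=9.6, B=65.2. -28·9.6/65.2 = -4.1227 → s = 23.8773
seg 4 [263.5°–328.7°] uniform, h=-28: θ=320.9° here. β=57.4, B=65.2. -28·57.4/65.2 = -24.6503 → s = 3.3497

θ=254.1°: 18.6746
θ=273.1°: 23.8773
θ=320.9°: 3.3497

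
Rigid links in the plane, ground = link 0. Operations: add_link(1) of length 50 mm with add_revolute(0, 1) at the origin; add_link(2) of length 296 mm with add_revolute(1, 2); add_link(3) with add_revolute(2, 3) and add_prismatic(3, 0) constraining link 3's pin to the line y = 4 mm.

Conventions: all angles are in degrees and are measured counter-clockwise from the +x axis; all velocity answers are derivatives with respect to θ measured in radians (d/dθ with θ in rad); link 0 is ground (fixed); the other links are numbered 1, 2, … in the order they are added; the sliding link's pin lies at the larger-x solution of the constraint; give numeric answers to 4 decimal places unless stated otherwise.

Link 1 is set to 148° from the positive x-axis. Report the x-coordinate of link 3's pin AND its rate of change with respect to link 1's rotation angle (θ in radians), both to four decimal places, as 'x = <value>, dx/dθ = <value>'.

geometry: r = 50 mm, L = 296 mm, e = 4 mm
crank pin P = (r cos θ, r sin θ) = (-42.402405, 26.495963)
h = r sin θ − e = 26.495963 − 4 = 22.495963
x = r cos θ + √(L² − h²) = -42.402405 + 295.143917 = 252.741512
dx/dθ = −r sin θ − h·r cos θ/√(L² − h²) (θ in radians; h = 22.495963) = -23.264038

x = 252.7415, dx/dθ = -23.2640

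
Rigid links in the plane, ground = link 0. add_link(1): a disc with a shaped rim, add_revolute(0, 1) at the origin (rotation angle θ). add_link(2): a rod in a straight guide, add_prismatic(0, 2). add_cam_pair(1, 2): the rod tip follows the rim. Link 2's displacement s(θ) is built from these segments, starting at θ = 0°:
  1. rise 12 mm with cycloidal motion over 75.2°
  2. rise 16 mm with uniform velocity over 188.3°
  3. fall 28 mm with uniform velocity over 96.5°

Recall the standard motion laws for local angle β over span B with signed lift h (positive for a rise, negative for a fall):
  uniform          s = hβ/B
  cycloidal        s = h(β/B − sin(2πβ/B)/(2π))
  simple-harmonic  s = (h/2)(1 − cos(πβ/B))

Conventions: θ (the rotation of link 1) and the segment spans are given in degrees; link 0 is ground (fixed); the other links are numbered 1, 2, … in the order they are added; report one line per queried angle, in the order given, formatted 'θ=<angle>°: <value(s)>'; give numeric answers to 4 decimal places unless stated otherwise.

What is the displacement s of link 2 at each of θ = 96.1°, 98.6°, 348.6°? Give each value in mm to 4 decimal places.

segment 1 (0° to 75.2°, cycloidal, h = 12) is passed completely: s = 0.0000 + (12) = 12.0000
θ = 96.1° falls in segment 2 (75.2° to 263.5°, uniform, h = 16): β = 96.1 − 75.2 = 20.9°, B = 188.3°; Δs = 16·20.9/188.3 = 1.7759; s = 12.0000 + 1.7759 = 13.7759
θ = 98.6° falls in segment 2 (75.2° to 263.5°, uniform, h = 16): β = 98.6 − 75.2 = 23.4°, B = 188.3°; Δs = 16·23.4/188.3 = 1.9883; s = 12.0000 + 1.9883 = 13.9883
segment 2 (75.2° to 263.5°, uniform, h = 16) is passed completely: s = 12.0000 + (16) = 28.0000
θ = 348.6° falls in segment 3 (263.5° to 360°, uniform, h = -28): β = 348.6 − 263.5 = 85.1°, B = 96.5°; Δs = -28·85.1/96.5 = -24.6922; s = 28.0000 − 24.6922 = 3.3078

θ=96.1°: 13.7759
θ=98.6°: 13.9883
θ=348.6°: 3.3078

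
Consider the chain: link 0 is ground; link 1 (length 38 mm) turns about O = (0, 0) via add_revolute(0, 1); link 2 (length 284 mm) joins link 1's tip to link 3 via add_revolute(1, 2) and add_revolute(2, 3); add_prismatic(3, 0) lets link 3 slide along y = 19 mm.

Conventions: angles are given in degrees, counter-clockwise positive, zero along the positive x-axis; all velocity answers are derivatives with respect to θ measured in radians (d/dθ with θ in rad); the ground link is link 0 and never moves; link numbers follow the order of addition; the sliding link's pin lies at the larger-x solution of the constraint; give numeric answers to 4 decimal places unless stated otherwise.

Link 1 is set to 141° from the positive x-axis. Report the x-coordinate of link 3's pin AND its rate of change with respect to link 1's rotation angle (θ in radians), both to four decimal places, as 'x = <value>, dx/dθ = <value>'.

geometry: r = 38 mm, L = 284 mm, e = 19 mm
crank pin P = (r cos θ, r sin θ) = (-29.531547, 23.914175)
h = r sin θ − e = 23.914175 − 19 = 4.914175
x = r cos θ + √(L² − h²) = -29.531547 + 283.957481 = 254.425934
dx/dθ = −r sin θ − h·r cos θ/√(L² − h²) (θ in radians; h = 4.914175) = -23.403101

x = 254.4259, dx/dθ = -23.4031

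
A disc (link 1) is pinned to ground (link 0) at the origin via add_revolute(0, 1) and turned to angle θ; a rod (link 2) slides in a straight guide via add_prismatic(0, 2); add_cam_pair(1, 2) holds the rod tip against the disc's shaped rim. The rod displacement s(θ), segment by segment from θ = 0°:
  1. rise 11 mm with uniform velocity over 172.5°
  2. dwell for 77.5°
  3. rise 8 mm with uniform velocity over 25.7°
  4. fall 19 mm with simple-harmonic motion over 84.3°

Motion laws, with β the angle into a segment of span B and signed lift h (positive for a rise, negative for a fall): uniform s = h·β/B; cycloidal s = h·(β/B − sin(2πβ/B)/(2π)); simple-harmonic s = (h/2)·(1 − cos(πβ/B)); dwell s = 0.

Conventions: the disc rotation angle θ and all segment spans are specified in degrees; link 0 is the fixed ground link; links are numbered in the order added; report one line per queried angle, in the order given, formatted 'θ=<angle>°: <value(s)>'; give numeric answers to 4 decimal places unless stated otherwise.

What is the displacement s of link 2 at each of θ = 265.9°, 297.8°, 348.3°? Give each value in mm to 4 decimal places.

segment 1 (0° to 172.5°, uniform, h = 11) is passed completely: s = 0.0000 + (11) = 11.0000
segment 2 (172.5° to 250°, dwell): s unchanged at 11.0000
θ = 265.9° falls in segment 3 (250° to 275.7°, uniform, h = 8): β = 265.9 − 250 = 15.9°, B = 25.7°; Δs = 8·15.9/25.7 = 4.9494; s = 11.0000 + 4.9494 = 15.9494
segment 3 (250° to 275.7°, uniform, h = 8) is passed completely: s = 11.0000 + (8) = 19.0000
θ = 297.8° falls in segment 4 (275.7° to 360°, simple-harmonic, h = -19): β = 297.8 − 275.7 = 22.1°, B = 84.3°; Δs = -19/2·(1 − cos(π·0.2622)) = -3.0439; s = 19.0000 − 3.0439 = 15.9561
θ = 348.3° falls in segment 4 (275.7° to 360°, simple-harmonic, h = -19): β = 348.3 − 275.7 = 72.6°, B = 84.3°; Δs = -19/2·(1 − cos(π·0.8612)) = -18.1112; s = 19.0000 − 18.1112 = 0.8888

θ=265.9°: 15.9494
θ=297.8°: 15.9561
θ=348.3°: 0.8888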